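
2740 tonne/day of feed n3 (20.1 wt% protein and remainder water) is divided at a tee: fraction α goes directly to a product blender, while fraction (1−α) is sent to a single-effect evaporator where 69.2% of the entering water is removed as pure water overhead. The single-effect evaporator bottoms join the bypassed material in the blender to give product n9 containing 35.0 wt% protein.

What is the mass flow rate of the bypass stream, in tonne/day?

All 2740×0.201 = 550.74 tonne/day of protein reaches n9, so n9 = 550.74/0.350 = 1573.5 tonne/day and vapour = 1166.5 tonne/day.
The evaporator receives (1−α)·2740 of feed at 0.799 water and removes 0.692 of that water:
0.692×0.799×(1−α)×2740 = 1166.5
(1−α) = 1166.5/1515 = 0.7700;  α = 0.2300.
Bypass flow = 0.2300×2740 = 630.32 tonne/day.

630.3 tonne/day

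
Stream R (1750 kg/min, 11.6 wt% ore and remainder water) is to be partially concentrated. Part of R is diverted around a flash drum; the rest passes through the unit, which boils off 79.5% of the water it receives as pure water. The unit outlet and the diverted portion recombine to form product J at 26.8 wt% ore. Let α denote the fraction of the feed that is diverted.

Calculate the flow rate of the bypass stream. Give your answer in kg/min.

337.7 kg/min

All 1750×0.116 = 203 kg/min of ore reaches J, so J = 203/0.268 = 757.46 kg/min and vapour = 992.54 kg/min.
The evaporator receives (1−α)·1750 of feed at 0.884 water and removes 0.795 of that water:
0.795×0.884×(1−α)×1750 = 992.54
(1−α) = 992.54/1229.9 = 0.8070;  α = 0.1930.
Bypass flow = 0.1930×1750 = 337.7 kg/min.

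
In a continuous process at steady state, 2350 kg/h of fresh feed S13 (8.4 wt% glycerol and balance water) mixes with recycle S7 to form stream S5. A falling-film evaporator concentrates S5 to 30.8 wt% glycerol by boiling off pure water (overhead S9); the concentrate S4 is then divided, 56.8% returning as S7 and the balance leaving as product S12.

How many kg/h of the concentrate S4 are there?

1484 kg/h

Overall glycerol balance (none leaves overhead): glycerol in fresh feed = glycerol in product, i.e. 2350×0.084 = (1−0.568)·S4·0.308.
S4 = 197.4/(0.308×0.432) = 1483.6 kg/h.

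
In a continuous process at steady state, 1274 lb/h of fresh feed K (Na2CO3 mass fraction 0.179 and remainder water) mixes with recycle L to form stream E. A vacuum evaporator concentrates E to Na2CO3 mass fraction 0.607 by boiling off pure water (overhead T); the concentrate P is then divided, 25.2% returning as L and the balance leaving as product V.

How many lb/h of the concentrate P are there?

Overall Na2CO3 balance (none leaves overhead): Na2CO3 in fresh feed = Na2CO3 in product, i.e. 1274×0.179 = (1−0.252)·P·0.607.
P = 228.05/(0.607×0.748) = 502.26 lb/h.

502.3 lb/h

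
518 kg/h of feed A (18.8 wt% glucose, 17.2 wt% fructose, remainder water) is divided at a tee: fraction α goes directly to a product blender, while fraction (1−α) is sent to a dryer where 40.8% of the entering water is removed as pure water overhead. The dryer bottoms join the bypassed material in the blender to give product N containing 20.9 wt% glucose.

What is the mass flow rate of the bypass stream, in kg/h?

318.7 kg/h

All 518×0.188 = 97.384 kg/h of glucose reaches N, so N = 97.384/0.209 = 465.95 kg/h and vapour = 52.048 kg/h.
The evaporator receives (1−α)·518 of feed at 0.640 water and removes 0.408 of that water:
0.408×0.640×(1−α)×518 = 52.048
(1−α) = 52.048/135.26 = 0.3848;  α = 0.6152.
Bypass flow = 0.6152×518 = 318.67 kg/h.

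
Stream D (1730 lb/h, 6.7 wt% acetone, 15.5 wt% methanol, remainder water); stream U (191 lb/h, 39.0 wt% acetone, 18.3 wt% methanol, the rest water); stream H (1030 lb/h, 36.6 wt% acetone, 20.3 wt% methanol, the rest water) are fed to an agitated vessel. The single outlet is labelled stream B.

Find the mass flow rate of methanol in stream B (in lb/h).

methanol out = methanol in = 1730×0.155 + 191×0.183 + 1030×0.203 = 512.19 lb/h.

512.2 lb/h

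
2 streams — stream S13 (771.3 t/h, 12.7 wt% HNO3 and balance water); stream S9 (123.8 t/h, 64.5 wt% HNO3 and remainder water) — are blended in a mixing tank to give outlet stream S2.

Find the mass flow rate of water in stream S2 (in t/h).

717.3 t/h

water out = water in = 771.3×0.873 + 123.8×0.355 = 717.29 t/h.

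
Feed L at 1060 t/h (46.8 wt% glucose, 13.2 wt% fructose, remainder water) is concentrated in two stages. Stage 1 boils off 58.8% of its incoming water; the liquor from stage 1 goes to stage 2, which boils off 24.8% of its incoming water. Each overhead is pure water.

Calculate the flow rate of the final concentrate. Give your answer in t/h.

water in feed = 1060×0.400 = 424 t/h.
After stage 1: water left = (1−0.588)×424 = 174.69; stream total = 810.69 t/h.
After stage 2: water left = (1−0.248)×174.69 = 131.37; final concentrate = 767.37 t/h.

767.4 t/h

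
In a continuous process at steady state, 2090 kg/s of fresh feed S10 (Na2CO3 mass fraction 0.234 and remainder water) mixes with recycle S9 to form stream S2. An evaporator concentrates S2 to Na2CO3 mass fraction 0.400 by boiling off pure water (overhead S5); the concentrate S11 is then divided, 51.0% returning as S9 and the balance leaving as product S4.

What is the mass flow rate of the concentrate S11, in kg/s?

2495 kg/s

Overall Na2CO3 balance (none leaves overhead): Na2CO3 in fresh feed = Na2CO3 in product, i.e. 2090×0.234 = (1−0.510)·S11·0.400.
S11 = 489.06/(0.400×0.490) = 2495.2 kg/s.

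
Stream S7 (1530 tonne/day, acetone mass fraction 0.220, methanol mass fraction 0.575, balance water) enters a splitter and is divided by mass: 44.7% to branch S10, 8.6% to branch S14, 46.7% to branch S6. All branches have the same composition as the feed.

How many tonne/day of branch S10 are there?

683.9 tonne/day

Branch S10 flow = 0.447×1530 = 683.91 tonne/day.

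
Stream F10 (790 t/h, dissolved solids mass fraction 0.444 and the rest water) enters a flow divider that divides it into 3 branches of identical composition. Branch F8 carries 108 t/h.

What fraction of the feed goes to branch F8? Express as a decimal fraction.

Fraction to F8 = 108/790 = 0.1367.

0.137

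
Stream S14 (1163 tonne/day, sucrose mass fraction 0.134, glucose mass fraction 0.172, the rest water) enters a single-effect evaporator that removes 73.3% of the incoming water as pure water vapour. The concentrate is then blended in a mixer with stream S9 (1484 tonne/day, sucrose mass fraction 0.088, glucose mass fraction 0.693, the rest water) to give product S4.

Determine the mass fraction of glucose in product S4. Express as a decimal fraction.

Vapour removed = 0.733×0.694×1163 = 591.62 tonne/day; concentrate = 571.38 tonne/day.
glucose reaching the mixer = 200.04 (from concentrate) + 1484×0.693 = 1228.4 tonne/day.
Product flow = 571.38 + 1484 = 2055.4 tonne/day; glucose fraction = 0.598.

0.598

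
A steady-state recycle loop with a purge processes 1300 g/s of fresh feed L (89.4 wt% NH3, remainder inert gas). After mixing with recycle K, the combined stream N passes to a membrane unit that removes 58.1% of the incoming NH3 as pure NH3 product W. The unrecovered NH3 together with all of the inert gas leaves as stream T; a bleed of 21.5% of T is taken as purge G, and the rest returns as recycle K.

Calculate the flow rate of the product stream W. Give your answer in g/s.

1006 g/s

NH3 in N: m_A = 1300×0.894 + (1−0.215)·(1−0.581)·m_A, so m_A = 1162.2/0.6711 = 1731.8 g/s.
Product W = 0.581×1731.8 = 1006.2 g/s.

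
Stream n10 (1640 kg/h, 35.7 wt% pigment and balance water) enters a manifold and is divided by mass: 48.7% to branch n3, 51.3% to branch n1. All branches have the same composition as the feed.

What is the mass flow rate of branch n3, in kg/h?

Branch n3 flow = 0.487×1640 = 798.68 kg/h.

798.7 kg/h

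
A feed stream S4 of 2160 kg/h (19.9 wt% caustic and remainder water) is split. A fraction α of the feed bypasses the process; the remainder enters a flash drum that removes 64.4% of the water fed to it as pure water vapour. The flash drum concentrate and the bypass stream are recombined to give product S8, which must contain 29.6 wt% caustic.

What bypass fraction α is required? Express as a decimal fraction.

0.365

All 2160×0.199 = 429.84 kg/h of caustic reaches S8, so S8 = 429.84/0.296 = 1452.2 kg/h and vapour = 707.84 kg/h.
The evaporator receives (1−α)·2160 of feed at 0.801 water and removes 0.644 of that water:
0.644×0.801×(1−α)×2160 = 707.84
(1−α) = 707.84/1114.2 = 0.6353;  α = 0.3647.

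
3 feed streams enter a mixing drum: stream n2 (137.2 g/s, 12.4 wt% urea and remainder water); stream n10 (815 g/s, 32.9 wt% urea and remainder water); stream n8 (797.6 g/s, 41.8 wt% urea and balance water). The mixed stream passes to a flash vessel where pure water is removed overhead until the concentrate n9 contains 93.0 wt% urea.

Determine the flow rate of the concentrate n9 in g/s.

urea entering = 137.2×0.124 + 815×0.329 + 797.6×0.418 = 618.54 g/s.
All urea reports to n9, so n9 = 618.54/0.930 = 665.1 g/s.

665.1 g/s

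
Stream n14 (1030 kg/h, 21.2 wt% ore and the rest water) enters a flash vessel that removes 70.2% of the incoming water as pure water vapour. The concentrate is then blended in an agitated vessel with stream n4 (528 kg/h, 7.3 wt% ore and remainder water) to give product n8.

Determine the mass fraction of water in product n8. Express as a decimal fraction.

Vapour removed = 0.702×0.788×1030 = 569.77 kg/h; concentrate = 460.23 kg/h.
water reaching the mixer = 241.87 (from concentrate) + 528×0.927 = 731.32 kg/h.
Product flow = 460.23 + 528 = 988.23 kg/h; water fraction = 0.740.

0.740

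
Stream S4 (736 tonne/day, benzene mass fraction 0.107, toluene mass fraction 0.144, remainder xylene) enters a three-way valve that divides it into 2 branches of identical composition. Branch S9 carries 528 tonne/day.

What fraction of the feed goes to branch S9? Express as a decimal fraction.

0.717

Fraction to S9 = 528/736 = 0.7174.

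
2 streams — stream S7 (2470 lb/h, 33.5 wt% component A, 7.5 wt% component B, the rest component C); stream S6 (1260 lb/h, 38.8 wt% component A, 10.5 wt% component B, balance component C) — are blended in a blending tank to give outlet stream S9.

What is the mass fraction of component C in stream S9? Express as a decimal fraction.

0.562

Total flow out = 2470 + 1260 = 3730 lb/h.
component C in = 2470×0.590 + 1260×0.507 = 2096.1 lb/h.
component C mass fraction in S9 = 2096.1/3730 = 0.562.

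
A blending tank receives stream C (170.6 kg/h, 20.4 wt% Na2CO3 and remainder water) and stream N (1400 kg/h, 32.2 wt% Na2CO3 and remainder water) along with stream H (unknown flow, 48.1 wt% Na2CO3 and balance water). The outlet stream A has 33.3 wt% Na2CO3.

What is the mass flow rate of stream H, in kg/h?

252.8 kg/h

Let H be the unknown flow. Total out = 1570.6 + H.
Na2CO3 balance: 485.6 + 0.481·H = 0.333·(1570.6 + H)
(0.481 − 0.333)·H = 0.333×1570.6 − 485.6 = 37.407
H = 37.407 / 0.148 = 252.75 kg/h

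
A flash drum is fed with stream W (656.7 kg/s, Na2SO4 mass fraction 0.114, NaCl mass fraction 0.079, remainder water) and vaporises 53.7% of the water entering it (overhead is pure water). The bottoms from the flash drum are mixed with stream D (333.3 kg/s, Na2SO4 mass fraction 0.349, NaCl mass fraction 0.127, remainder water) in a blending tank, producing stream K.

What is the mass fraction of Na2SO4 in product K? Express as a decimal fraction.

Vapour removed = 0.537×0.807×656.7 = 284.59 kg/s; concentrate = 372.11 kg/s.
Na2SO4 reaching the mixer = 74.864 (from concentrate) + 333.3×0.349 = 191.19 kg/s.
Product flow = 372.11 + 333.3 = 705.41 kg/s; Na2SO4 fraction = 0.271.

0.271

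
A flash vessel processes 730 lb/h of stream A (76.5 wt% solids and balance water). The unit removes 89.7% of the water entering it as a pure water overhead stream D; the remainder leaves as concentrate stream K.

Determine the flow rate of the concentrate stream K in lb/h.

water entering = 730×0.235 = 171.55 lb/h; overhead removed = 0.897×171.55 = 153.88 lb/h.
Concentrate = 730 − 153.88 = 576.12 lb/h.

576.1 lb/h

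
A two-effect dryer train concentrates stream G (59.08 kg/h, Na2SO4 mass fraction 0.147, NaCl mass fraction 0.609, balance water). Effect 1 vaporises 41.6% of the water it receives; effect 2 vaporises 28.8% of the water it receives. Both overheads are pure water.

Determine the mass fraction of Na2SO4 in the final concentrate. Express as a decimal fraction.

0.171

water in feed = 59.08×0.244 = 14.416 kg/h.
After stage 1: water left = (1−0.416)×14.416 = 8.4187; stream total = 53.083 kg/h.
After stage 2: water left = (1−0.288)×8.4187 = 5.9941; final concentrate = 50.659 kg/h.
Na2SO4 fraction = 8.6848/50.659 = 0.171.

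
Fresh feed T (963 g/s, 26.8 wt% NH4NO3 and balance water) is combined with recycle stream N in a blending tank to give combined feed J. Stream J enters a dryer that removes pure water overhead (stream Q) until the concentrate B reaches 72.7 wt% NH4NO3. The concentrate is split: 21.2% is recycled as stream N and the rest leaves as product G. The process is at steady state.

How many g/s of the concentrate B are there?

450.5 g/s

Overall NH4NO3 balance (none leaves overhead): NH4NO3 in fresh feed = NH4NO3 in product, i.e. 963×0.268 = (1−0.212)·B·0.727.
B = 258.08/(0.727×0.788) = 450.51 g/s.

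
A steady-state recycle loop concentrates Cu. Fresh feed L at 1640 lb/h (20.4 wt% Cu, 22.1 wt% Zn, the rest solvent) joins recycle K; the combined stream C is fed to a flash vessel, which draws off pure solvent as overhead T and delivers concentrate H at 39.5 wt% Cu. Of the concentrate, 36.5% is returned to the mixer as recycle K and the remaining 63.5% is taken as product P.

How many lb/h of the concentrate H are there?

Overall Cu balance (none leaves overhead): Cu in fresh feed = Cu in product, i.e. 1640×0.204 = (1−0.365)·H·0.395.
H = 334.56/(0.395×0.635) = 1333.8 lb/h.

1334 lb/h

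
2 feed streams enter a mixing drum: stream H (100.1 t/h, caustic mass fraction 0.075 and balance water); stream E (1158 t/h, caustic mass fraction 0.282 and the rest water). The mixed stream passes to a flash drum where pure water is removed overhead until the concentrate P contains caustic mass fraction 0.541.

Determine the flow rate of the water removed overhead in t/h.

640.6 t/h

caustic entering = 100.1×0.075 + 1158×0.282 = 334.06 t/h.
All caustic reports to P, so P = 334.06/0.541 = 617.49 t/h.
Total feed = 1258.1 t/h; overhead = 1258.1 − 617.49 = 640.61 t/h.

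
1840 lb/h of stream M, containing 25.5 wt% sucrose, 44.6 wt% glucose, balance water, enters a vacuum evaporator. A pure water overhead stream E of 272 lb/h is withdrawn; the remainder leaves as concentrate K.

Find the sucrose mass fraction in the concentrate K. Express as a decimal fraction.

sucrose is not removed: 1840×0.255 = 469.2 lb/h of sucrose enters K.
Concentrate = 1840 − 272 = 1568 lb/h.
Mass fraction = 469.2/1568 = 0.299.

0.299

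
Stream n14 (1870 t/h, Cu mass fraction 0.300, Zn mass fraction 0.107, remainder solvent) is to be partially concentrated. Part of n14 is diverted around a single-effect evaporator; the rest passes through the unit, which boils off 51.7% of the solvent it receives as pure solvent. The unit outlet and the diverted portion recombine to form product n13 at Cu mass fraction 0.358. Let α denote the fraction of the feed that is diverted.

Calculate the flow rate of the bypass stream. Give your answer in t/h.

881.8 t/h

All 1870×0.300 = 561 t/h of Cu reaches n13, so n13 = 561/0.358 = 1567 t/h and vapour = 302.96 t/h.
The evaporator receives (1−α)·1870 of feed at 0.593 solvent and removes 0.517 of that solvent:
0.517×0.593×(1−α)×1870 = 302.96
(1−α) = 302.96/573.31 = 0.5284;  α = 0.4716.
Bypass flow = 0.4716×1870 = 881.81 t/h.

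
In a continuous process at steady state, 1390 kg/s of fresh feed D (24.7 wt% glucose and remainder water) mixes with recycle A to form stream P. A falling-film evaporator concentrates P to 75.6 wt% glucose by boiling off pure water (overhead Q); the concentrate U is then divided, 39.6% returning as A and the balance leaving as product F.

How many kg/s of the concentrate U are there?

751.9 kg/s

Overall glucose balance (none leaves overhead): glucose in fresh feed = glucose in product, i.e. 1390×0.247 = (1−0.396)·U·0.756.
U = 343.33/(0.756×0.604) = 751.89 kg/s.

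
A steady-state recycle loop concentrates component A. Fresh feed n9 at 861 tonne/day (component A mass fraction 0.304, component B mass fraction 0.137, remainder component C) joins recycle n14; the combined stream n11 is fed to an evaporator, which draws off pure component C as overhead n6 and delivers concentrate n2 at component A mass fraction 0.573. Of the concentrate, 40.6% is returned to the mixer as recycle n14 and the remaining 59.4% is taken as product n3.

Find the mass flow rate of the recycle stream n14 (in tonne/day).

312.2 tonne/day

Overall component A balance (none leaves overhead): component A in fresh feed = component A in product, i.e. 861×0.304 = (1−0.406)·n2·0.573.
n2 = 261.74/(0.573×0.594) = 769.02 tonne/day.
Recycle n14 = 0.406×769.02 = 312.22 tonne/day.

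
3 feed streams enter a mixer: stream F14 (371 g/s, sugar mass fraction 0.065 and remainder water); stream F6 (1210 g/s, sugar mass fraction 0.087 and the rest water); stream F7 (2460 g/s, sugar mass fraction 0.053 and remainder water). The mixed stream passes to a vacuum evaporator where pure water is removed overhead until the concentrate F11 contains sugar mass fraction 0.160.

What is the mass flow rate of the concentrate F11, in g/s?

sugar entering = 371×0.065 + 1210×0.087 + 2460×0.053 = 259.76 g/s.
All sugar reports to F11, so F11 = 259.76/0.160 = 1623.5 g/s.

1624 g/s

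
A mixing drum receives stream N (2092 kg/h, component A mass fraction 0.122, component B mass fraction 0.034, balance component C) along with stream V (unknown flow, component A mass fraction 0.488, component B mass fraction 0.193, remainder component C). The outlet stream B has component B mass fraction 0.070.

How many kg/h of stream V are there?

Let V be the unknown flow. Total out = 2092 + V.
component B balance: 71.128 + 0.193·V = 0.070·(2092 + V)
(0.193 − 0.070)·V = 0.070×2092 − 71.128 = 75.312
V = 75.312 / 0.123 = 612.29 kg/h

612.3 kg/h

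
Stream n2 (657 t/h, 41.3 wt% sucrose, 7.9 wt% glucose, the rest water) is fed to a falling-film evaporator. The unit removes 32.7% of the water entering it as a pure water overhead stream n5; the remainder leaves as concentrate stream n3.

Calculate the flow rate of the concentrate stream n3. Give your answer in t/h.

water entering = 657×0.508 = 333.76 t/h; overhead removed = 0.327×333.76 = 109.14 t/h.
Concentrate = 657 − 109.14 = 547.86 t/h.

547.9 t/h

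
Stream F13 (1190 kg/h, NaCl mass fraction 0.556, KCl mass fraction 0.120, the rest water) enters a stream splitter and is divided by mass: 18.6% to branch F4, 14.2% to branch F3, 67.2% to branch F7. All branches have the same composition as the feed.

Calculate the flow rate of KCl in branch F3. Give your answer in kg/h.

Branch F3 total = 0.142×1190 = 168.98 kg/h.
KCl in F3 = 0.120×168.98 = 20.278 kg/h.

20.28 kg/h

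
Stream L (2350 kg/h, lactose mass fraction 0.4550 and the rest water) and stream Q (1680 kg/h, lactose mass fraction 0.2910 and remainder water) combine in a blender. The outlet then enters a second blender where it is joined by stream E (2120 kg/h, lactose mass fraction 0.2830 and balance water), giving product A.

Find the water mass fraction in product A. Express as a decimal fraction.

0.6491

Overall, product flow = 6150 kg/h.
water in = 2350×0.545 + 1680×0.709 + 2120×0.717 = 3991.9 kg/h.
water fraction in A = 0.6491.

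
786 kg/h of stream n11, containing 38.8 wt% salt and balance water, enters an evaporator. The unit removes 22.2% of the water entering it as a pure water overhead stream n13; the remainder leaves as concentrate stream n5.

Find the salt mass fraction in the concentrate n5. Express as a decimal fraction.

0.449

salt is not removed: 786×0.388 = 304.97 kg/h of salt enters n5.
water entering = 786×0.612 = 481.03 kg/h; overhead removed = 0.222×481.03 = 106.79 kg/h.
Concentrate = 786 − 106.79 = 679.21 kg/h.
Mass fraction = 304.97/679.21 = 0.449.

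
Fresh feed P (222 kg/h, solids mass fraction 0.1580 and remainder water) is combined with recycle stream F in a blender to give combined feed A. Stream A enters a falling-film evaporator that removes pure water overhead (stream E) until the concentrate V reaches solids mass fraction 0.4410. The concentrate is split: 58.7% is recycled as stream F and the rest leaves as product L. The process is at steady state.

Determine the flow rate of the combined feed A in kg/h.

335 kg/h

Overall solids balance (none leaves overhead): solids in fresh feed = solids in product, i.e. 222×0.158 = (1−0.587)·V·0.441.
V = 35.076/(0.441×0.413) = 192.58 kg/h.
Recycle F = 0.587×192.58 = 113.05 kg/h.
Combined feed A = 222 + 113.05 = 335.05 kg/h.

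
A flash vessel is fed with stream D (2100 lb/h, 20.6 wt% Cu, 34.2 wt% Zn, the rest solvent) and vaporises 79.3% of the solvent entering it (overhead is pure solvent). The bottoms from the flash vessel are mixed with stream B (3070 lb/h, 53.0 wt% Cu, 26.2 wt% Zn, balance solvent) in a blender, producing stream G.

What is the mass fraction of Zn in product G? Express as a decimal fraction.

0.345

Vapour removed = 0.793×0.452×2100 = 752.72 lb/h; concentrate = 1347.3 lb/h.
Zn reaching the mixer = 718.2 (from concentrate) + 3070×0.262 = 1522.5 lb/h.
Product flow = 1347.3 + 3070 = 4417.3 lb/h; Zn fraction = 0.345.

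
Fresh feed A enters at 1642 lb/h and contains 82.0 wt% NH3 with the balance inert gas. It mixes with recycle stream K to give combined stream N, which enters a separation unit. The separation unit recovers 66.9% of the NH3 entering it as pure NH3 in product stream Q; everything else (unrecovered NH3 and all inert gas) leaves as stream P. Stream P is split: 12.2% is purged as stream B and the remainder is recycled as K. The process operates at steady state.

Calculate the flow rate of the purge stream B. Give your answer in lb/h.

inert gas enters only via A and leaves only via the purge: 1642×0.180 = 0.122×(inert gas in P), and the separation unit passes all inert gas, so inert gas in N = inert gas in P = 2422.6 lb/h.
NH3 in N: m_A = 1642×0.820 + (1−0.122)·(1−0.669)·m_A, so m_A = 1346.4/0.7094 = 1898 lb/h.
P = (1−0.669)×1898 + 2422.6 = 3050.9 lb/h.
Purge B = 0.122×3050.9 = 372.21 lb/h.

372.2 lb/h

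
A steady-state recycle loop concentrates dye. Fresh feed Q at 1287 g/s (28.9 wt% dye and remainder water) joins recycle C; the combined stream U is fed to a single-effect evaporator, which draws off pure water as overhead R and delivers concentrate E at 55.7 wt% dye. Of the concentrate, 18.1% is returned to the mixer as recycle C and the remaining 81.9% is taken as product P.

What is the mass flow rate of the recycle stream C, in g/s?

147.6 g/s

Overall dye balance (none leaves overhead): dye in fresh feed = dye in product, i.e. 1287×0.289 = (1−0.181)·E·0.557.
E = 371.94/(0.557×0.819) = 815.34 g/s.
Recycle C = 0.181×815.34 = 147.58 g/s.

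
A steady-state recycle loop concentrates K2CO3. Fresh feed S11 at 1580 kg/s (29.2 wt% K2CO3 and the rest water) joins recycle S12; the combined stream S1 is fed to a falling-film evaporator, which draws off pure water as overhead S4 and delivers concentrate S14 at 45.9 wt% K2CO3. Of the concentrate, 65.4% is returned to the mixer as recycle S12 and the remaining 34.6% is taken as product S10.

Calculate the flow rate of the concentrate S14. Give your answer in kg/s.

Overall K2CO3 balance (none leaves overhead): K2CO3 in fresh feed = K2CO3 in product, i.e. 1580×0.292 = (1−0.654)·S14·0.459.
S14 = 461.36/(0.459×0.346) = 2905 kg/s.

2905 kg/s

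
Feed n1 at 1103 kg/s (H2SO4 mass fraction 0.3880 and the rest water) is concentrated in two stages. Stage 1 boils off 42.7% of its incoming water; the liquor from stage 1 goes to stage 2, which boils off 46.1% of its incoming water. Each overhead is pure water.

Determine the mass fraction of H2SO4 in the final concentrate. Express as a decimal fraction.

water in feed = 1103×0.612 = 675.04 kg/s.
After stage 1: water left = (1−0.427)×675.04 = 386.8; stream total = 814.76 kg/s.
After stage 2: water left = (1−0.461)×386.8 = 208.48; final concentrate = 636.45 kg/s.
H2SO4 fraction = 427.96/636.45 = 0.6724.

0.6724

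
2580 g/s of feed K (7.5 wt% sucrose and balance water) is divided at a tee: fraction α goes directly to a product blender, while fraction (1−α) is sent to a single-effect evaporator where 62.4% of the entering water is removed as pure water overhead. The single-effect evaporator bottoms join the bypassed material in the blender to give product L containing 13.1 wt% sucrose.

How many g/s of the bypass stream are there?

All 2580×0.075 = 193.5 g/s of sucrose reaches L, so L = 193.5/0.131 = 1477.1 g/s and vapour = 1102.9 g/s.
The evaporator receives (1−α)·2580 of feed at 0.925 water and removes 0.624 of that water:
0.624×0.925×(1−α)×2580 = 1102.9
(1−α) = 1102.9/1489.2 = 0.7406;  α = 0.2594.
Bypass flow = 0.2594×2580 = 669.22 g/s.

669.2 g/s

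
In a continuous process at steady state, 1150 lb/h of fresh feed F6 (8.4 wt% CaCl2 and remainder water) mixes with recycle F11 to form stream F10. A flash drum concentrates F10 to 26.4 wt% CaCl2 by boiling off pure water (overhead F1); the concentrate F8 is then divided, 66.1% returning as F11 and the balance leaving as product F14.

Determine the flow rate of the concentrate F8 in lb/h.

1079 lb/h

Overall CaCl2 balance (none leaves overhead): CaCl2 in fresh feed = CaCl2 in product, i.e. 1150×0.084 = (1−0.661)·F8·0.264.
F8 = 96.6/(0.264×0.339) = 1079.4 lb/h.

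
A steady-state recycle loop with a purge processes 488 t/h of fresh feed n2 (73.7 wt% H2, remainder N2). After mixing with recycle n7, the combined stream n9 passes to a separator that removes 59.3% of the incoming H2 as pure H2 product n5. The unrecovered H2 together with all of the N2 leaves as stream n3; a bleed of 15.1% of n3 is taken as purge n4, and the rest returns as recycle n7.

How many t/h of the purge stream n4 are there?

N2 enters only via n2 and leaves only via the purge: 488×0.263 = 0.151×(N2 in n3), and the separator passes all N2, so N2 in n9 = N2 in n3 = 849.96 t/h.
H2 in n9: m_A = 488×0.737 + (1−0.151)·(1−0.593)·m_A, so m_A = 359.66/0.6545 = 549.55 t/h.
n3 = (1−0.593)×549.55 + 849.96 = 1073.6 t/h.
Purge n4 = 0.151×1073.6 = 162.12 t/h.

162.1 t/h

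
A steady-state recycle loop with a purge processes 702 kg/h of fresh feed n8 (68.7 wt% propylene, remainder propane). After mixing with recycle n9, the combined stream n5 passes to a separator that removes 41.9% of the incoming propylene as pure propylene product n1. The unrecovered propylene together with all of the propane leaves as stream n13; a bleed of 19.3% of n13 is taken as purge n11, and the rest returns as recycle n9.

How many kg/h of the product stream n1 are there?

380.5 kg/h

propylene in n5: m_A = 702×0.687 + (1−0.193)·(1−0.419)·m_A, so m_A = 482.27/0.5311 = 908.01 kg/h.
Product n1 = 0.419×908.01 = 380.46 kg/h.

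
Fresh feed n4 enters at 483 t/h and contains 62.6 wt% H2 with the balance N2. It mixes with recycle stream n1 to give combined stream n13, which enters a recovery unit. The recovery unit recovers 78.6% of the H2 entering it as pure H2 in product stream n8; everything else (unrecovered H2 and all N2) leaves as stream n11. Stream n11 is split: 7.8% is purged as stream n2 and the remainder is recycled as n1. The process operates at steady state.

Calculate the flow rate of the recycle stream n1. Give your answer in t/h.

2210 t/h

N2 enters only via n4 and leaves only via the purge: 483×0.374 = 0.078×(N2 in n11), and the recovery unit passes all N2, so N2 in n13 = N2 in n11 = 2315.9 t/h.
H2 in n13: m_A = 483×0.626 + (1−0.078)·(1−0.786)·m_A, so m_A = 302.36/0.8027 = 376.68 t/h.
n11 = (1−0.786)×376.68 + 2315.9 = 2396.5 t/h.
Recycle n1 = (1−0.078)×2396.5 = 2209.6 t/h.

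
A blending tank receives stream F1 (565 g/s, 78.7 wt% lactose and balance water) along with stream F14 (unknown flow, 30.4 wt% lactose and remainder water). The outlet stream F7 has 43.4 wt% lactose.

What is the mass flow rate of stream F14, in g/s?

Let F14 be the unknown flow. Total out = 565 + F14.
lactose balance: 444.66 + 0.304·F14 = 0.434·(565 + F14)
(0.304 − 0.434)·F14 = 0.434×565 − 444.66 = -199.45
F14 = -199.45 / -0.130 = 1534.2 g/s

1534 g/s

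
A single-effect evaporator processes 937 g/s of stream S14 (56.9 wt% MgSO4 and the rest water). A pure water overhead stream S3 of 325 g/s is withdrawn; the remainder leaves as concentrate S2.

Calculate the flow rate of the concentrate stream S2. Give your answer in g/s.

Concentrate = 937 − 325 = 612 g/s.

612 g/s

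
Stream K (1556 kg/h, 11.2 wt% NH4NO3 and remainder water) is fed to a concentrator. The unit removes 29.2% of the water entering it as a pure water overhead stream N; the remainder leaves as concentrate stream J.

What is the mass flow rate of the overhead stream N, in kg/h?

403.5 kg/h

water entering = 1556×0.888 = 1381.7 kg/h; overhead removed = 0.292×1381.7 = 403.46 kg/h.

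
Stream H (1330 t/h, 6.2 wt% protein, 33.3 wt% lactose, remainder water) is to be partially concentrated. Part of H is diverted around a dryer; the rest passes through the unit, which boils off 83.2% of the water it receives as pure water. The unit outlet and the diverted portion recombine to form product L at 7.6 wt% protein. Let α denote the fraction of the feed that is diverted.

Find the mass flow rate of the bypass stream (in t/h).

All 1330×0.062 = 82.46 t/h of protein reaches L, so L = 82.46/0.076 = 1085 t/h and vapour = 245 t/h.
The evaporator receives (1−α)·1330 of feed at 0.605 water and removes 0.832 of that water:
0.832×0.605×(1−α)×1330 = 245
(1−α) = 245/669.47 = 0.3660;  α = 0.6340.
Bypass flow = 0.6340×1330 = 843.27 t/h.

843.3 t/h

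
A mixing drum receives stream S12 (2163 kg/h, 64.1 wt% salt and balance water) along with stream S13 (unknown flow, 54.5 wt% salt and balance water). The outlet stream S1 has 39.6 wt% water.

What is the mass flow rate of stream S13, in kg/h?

1356 kg/h

Let S13 be the unknown flow. Total out = 2163 + S13.
water balance: 776.52 + 0.455·S13 = 0.396·(2163 + S13)
(0.455 − 0.396)·S13 = 0.396×2163 − 776.52 = 80.031
S13 = 80.031 / 0.059 = 1356.5 kg/h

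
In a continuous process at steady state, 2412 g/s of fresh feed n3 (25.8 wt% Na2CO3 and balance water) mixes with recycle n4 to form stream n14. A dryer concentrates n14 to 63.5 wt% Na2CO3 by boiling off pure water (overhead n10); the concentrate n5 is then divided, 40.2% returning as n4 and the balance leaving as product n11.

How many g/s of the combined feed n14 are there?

3071 g/s

Overall Na2CO3 balance (none leaves overhead): Na2CO3 in fresh feed = Na2CO3 in product, i.e. 2412×0.258 = (1−0.402)·n5·0.635.
n5 = 622.3/(0.635×0.598) = 1638.8 g/s.
Recycle n4 = 0.402×1638.8 = 658.79 g/s.
Combined feed n14 = 2412 + 658.79 = 3070.8 g/s.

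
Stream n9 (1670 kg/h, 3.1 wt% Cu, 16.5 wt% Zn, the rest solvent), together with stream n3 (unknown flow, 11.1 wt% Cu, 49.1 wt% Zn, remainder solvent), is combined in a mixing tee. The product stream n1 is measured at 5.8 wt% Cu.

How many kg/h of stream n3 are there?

Let n3 be the unknown flow. Total out = 1670 + n3.
Cu balance: 51.77 + 0.111·n3 = 0.058·(1670 + n3)
(0.111 − 0.058)·n3 = 0.058×1670 − 51.77 = 45.09
n3 = 45.09 / 0.053 = 850.75 kg/h

850.8 kg/h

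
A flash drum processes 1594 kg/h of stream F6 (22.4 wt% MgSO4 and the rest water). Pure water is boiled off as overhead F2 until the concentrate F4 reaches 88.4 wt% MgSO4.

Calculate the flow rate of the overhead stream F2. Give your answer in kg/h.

1190 kg/h

MgSO4 is conserved: 1594×0.224 = 357.06 kg/h all reports to the concentrate.
Concentrate = 357.06/(target fraction) = 403.91 kg/h.
Overhead = 1594 − 403.91 = 1190.1 kg/h.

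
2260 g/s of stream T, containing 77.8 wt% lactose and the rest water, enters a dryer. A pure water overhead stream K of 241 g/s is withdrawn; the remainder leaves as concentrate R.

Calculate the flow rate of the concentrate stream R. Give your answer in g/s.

Concentrate = 2260 − 241 = 2019 g/s.

2019 g/s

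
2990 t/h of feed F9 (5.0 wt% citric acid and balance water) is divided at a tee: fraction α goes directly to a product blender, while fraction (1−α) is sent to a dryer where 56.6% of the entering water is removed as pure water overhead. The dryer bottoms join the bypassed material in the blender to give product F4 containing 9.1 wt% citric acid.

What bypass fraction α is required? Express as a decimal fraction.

All 2990×0.050 = 149.5 t/h of citric acid reaches F4, so F4 = 149.5/0.091 = 1642.9 t/h and vapour = 1347.1 t/h.
The evaporator receives (1−α)·2990 of feed at 0.950 water and removes 0.566 of that water:
0.566×0.950×(1−α)×2990 = 1347.1
(1−α) = 1347.1/1607.7 = 0.8379;  α = 0.1621.

0.162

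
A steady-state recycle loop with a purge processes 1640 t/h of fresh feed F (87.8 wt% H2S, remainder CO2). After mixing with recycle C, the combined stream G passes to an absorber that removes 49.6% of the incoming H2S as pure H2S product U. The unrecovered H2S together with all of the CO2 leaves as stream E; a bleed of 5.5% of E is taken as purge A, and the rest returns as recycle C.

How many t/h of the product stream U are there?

H2S in G: m_A = 1640×0.878 + (1−0.055)·(1−0.496)·m_A, so m_A = 1439.9/0.5237 = 2749.4 t/h.
Product U = 0.496×2749.4 = 1363.7 t/h.

1364 t/h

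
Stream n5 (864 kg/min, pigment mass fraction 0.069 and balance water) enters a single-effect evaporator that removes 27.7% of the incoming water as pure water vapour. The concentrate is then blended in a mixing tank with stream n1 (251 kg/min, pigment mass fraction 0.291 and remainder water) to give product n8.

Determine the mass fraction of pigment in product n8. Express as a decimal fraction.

Vapour removed = 0.277×0.931×864 = 222.81 kg/min; concentrate = 641.19 kg/min.
pigment reaching the mixer = 59.616 (from concentrate) + 251×0.291 = 132.66 kg/min.
Product flow = 641.19 + 251 = 892.19 kg/min; pigment fraction = 0.149.

0.149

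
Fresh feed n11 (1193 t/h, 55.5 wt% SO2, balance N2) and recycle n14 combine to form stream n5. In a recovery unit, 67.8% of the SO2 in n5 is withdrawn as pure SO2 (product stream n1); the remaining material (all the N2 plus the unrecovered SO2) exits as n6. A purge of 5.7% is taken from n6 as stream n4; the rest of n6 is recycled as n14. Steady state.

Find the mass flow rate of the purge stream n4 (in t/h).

N2 enters only via n11 and leaves only via the purge: 1193×0.445 = 0.057×(N2 in n6), and the recovery unit passes all N2, so N2 in n5 = N2 in n6 = 9313.8 t/h.
SO2 in n5: m_A = 1193×0.555 + (1−0.057)·(1−0.678)·m_A, so m_A = 662.12/0.6964 = 950.83 t/h.
n6 = (1−0.678)×950.83 + 9313.8 = 9619.9 t/h.
Purge n4 = 0.057×9619.9 = 548.34 t/h.

548.3 t/h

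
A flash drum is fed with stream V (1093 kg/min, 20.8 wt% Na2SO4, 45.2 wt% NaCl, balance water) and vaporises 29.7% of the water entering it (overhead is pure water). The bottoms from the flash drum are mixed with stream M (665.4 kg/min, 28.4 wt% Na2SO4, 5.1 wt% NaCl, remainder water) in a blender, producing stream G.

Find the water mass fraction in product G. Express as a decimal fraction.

0.4270

Vapour removed = 0.297×0.340×1093 = 110.37 kg/min; concentrate = 982.63 kg/min.
water reaching the mixer = 261.25 (from concentrate) + 665.4×0.665 = 703.74 kg/min.
Product flow = 982.63 + 665.4 = 1648 kg/min; water fraction = 0.4270.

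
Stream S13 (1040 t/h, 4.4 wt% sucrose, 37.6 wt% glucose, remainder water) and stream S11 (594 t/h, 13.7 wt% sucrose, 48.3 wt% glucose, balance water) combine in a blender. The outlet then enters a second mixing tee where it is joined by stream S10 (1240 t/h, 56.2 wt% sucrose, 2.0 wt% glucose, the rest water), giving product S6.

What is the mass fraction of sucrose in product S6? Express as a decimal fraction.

Overall, product flow = 2874 t/h.
sucrose in = 1040×0.044 + 594×0.137 + 1240×0.562 = 824.02 t/h.
sucrose fraction in S6 = 0.287.

0.287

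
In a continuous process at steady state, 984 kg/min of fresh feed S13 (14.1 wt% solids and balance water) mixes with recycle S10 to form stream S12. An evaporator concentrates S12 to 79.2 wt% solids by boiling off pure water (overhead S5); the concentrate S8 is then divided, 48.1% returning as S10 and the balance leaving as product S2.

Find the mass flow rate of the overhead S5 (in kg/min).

Overall solids balance (none leaves overhead): solids in fresh feed = solids in product, i.e. 984×0.141 = (1−0.481)·S8·0.792.
S8 = 138.74/(0.792×0.519) = 337.54 kg/min.
Recycle S10 = 0.481×337.54 = 162.36 kg/min.
Combined feed S12 = 984 + 162.36 = 1146.4 kg/min.
Overhead S5 = S12 − S8 = 1146.4 − 337.54 = 808.82 kg/min.

808.8 kg/min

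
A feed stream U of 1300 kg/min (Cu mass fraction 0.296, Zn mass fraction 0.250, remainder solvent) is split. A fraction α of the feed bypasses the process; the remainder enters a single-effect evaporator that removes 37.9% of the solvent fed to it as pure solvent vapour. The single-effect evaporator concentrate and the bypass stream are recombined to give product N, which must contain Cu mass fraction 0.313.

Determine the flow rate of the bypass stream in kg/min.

All 1300×0.296 = 384.8 kg/min of Cu reaches N, so N = 384.8/0.313 = 1229.4 kg/min and vapour = 70.607 kg/min.
The evaporator receives (1−α)·1300 of feed at 0.454 solvent and removes 0.379 of that solvent:
0.379×0.454×(1−α)×1300 = 70.607
(1−α) = 70.607/223.69 = 0.3157;  α = 0.6843.
Bypass flow = 0.6843×1300 = 889.65 kg/min.

889.7 kg/min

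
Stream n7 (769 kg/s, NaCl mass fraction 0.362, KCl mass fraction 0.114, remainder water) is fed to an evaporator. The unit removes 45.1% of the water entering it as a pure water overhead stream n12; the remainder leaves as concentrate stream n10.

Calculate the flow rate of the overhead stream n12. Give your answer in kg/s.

water entering = 769×0.524 = 402.96 kg/s; overhead removed = 0.451×402.96 = 181.73 kg/s.

181.7 kg/s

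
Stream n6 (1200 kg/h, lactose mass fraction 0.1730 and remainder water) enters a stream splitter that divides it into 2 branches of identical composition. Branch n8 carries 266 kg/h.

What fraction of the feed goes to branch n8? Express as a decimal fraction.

Fraction to n8 = 266/1200 = 0.2217.

0.222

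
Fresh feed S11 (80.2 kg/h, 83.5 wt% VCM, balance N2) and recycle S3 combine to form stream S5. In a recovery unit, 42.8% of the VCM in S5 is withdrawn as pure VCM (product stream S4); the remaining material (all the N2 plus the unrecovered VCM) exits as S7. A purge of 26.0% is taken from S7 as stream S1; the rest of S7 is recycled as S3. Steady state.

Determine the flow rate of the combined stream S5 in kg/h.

N2 enters only via S11 and leaves only via the purge: 80.2×0.165 = 0.260×(N2 in S7), and the recovery unit passes all N2, so N2 in S5 = N2 in S7 = 50.896 kg/h.
VCM in S5: m_A = 80.2×0.835 + (1−0.260)·(1−0.428)·m_A, so m_A = 66.967/0.5767 = 116.12 kg/h.
S5 = 116.12 + 50.896 = 167.01 kg/h.

167 kg/h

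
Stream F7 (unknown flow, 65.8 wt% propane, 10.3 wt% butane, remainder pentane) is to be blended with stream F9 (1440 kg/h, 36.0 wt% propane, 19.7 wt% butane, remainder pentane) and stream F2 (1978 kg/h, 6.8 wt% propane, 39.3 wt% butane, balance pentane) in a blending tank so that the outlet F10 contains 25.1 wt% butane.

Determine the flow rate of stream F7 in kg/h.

1372 kg/h

Let F7 be the unknown flow. Total out = 3418 + F7.
butane balance: 1061 + 0.103·F7 = 0.251·(3418 + F7)
(0.103 − 0.251)·F7 = 0.251×3418 − 1061 = -203.12
F7 = -203.12 / -0.148 = 1372.4 kg/h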